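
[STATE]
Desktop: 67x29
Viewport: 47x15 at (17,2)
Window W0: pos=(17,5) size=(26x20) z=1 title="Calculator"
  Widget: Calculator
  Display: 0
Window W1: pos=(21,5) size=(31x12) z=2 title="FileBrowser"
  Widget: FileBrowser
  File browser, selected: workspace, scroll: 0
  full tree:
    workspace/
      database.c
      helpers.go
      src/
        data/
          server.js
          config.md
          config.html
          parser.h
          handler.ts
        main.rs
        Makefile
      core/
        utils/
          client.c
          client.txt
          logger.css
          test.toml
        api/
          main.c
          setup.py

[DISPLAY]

                                               
                                               
                                               
┏━━━┏━━━━━━━━━━━━━━━━━━━━━━━━━━━━━┓            
┃ Ca┃ FileBrowser                 ┃            
┠───┠─────────────────────────────┨            
┃   ┃> [-] workspace/             ┃            
┃┌──┃    database.c               ┃            
┃│ 7┃    helpers.go               ┃            
┃├──┃    [+] src/                 ┃            
┃│ 4┃    [+] core/                ┃            
┃├──┃                             ┃            
┃│ 1┃                             ┃            
┃├──┃                             ┃            
┃│ 0┗━━━━━━━━━━━━━━━━━━━━━━━━━━━━━┛            


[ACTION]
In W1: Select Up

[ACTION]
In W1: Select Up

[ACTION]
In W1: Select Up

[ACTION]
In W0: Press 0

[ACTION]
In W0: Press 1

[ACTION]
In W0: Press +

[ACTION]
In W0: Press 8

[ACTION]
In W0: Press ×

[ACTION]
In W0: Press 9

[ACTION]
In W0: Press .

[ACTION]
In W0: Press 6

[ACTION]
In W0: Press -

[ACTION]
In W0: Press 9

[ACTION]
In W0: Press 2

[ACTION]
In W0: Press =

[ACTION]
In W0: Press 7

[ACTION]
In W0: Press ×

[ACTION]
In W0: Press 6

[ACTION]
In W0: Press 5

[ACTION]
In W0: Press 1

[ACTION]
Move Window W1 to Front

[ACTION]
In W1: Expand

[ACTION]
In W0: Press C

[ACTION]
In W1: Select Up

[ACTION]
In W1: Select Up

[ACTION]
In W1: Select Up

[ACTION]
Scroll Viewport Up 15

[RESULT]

                                               
                                               
                                               
                                               
                                               
┏━━━┏━━━━━━━━━━━━━━━━━━━━━━━━━━━━━┓            
┃ Ca┃ FileBrowser                 ┃            
┠───┠─────────────────────────────┨            
┃   ┃> [-] workspace/             ┃            
┃┌──┃    database.c               ┃            
┃│ 7┃    helpers.go               ┃            
┃├──┃    [+] src/                 ┃            
┃│ 4┃    [+] core/                ┃            
┃├──┃                             ┃            
┃│ 1┃                             ┃            


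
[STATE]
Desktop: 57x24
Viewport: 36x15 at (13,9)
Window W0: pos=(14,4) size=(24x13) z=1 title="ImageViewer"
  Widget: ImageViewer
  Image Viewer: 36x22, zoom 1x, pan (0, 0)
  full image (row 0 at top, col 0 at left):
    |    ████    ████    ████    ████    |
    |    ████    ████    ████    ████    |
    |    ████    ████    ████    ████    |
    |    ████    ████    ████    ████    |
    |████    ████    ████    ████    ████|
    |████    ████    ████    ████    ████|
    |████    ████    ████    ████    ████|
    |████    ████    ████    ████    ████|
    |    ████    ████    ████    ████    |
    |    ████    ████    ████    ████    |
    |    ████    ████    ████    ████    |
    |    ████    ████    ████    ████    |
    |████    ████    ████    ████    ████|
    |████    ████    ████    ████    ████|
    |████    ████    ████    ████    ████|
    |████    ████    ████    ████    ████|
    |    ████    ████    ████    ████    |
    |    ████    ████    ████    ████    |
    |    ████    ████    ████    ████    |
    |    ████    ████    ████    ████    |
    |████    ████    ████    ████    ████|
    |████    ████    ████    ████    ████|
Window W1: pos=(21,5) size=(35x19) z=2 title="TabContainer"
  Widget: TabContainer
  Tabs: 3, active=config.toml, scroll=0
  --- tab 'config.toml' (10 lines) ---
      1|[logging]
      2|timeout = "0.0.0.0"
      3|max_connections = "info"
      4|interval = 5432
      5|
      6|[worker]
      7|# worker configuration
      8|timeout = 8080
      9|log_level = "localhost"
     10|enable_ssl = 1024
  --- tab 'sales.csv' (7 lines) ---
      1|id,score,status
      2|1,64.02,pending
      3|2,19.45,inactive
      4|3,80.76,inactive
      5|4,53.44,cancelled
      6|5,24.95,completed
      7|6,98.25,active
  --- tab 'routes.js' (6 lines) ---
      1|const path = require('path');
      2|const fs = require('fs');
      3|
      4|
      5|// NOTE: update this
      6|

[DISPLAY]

 ┃    ██┃───────────────────────────
 ┃    ██┃[logging]                  
 ┃████  ┃timeout = "0.0.0.0"        
 ┃████  ┃max_connections = "info"   
 ┃████  ┃interval = 5432            
 ┃████  ┃                           
 ┃    ██┃[worker]                   
 ┗━━━━━━┃# worker configuration     
        ┃timeout = 8080             
        ┃log_level = "localhost"    
        ┃enable_ssl = 1024          
        ┃                           
        ┃                           
        ┃                           
        ┗━━━━━━━━━━━━━━━━━━━━━━━━━━━


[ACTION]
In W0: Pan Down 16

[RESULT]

 ┃    ██┃───────────────────────────
 ┃    ██┃[logging]                  
 ┃████  ┃timeout = "0.0.0.0"        
 ┃████  ┃max_connections = "info"   
 ┃      ┃interval = 5432            
 ┃      ┃                           
 ┃      ┃[worker]                   
 ┗━━━━━━┃# worker configuration     
        ┃timeout = 8080             
        ┃log_level = "localhost"    
        ┃enable_ssl = 1024          
        ┃                           
        ┃                           
        ┃                           
        ┗━━━━━━━━━━━━━━━━━━━━━━━━━━━


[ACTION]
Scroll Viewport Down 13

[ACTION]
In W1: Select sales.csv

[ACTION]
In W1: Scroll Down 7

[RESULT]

 ┃    ██┃───────────────────────────
 ┃    ██┃6,98.25,active             
 ┃████  ┃                           
 ┃████  ┃                           
 ┃      ┃                           
 ┃      ┃                           
 ┃      ┃                           
 ┗━━━━━━┃                           
        ┃                           
        ┃                           
        ┃                           
        ┃                           
        ┃                           
        ┃                           
        ┗━━━━━━━━━━━━━━━━━━━━━━━━━━━


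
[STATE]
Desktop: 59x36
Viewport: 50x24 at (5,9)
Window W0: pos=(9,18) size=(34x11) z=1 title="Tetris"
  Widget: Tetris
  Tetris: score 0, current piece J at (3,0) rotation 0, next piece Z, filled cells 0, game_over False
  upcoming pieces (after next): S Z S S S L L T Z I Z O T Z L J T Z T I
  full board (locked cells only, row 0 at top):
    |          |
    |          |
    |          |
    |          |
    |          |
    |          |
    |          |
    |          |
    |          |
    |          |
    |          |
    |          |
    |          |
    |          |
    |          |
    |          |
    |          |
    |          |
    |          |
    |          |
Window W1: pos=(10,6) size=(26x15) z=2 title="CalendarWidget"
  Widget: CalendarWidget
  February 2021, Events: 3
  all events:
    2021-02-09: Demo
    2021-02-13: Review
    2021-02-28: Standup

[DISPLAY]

     ┃     February 2021      ┃                   
     ┃Mo Tu We Th Fr Sa Su    ┃                   
     ┃ 1  2  3  4  5  6  7    ┃                   
     ┃ 8  9* 10 11 12 13* 14  ┃                   
     ┃15 16 17 18 19 20 21    ┃                   
     ┃22 23 24 25 26 27 28*   ┃                   
     ┃                        ┃                   
     ┃                        ┃                   
     ┃                        ┃                   
    ┏┃                        ┃━━━━━━┓            
    ┃┃                        ┃      ┃            
    ┠┗━━━━━━━━━━━━━━━━━━━━━━━━┛──────┨            
    ┃          │Next:                ┃            
    ┃          │▓▓                   ┃            
    ┃          │ ▓▓                  ┃            
    ┃          │                     ┃            
    ┃          │                     ┃            
    ┃          │                     ┃            
    ┃          │Score:               ┃            
    ┗━━━━━━━━━━━━━━━━━━━━━━━━━━━━━━━━┛            
                                                  
                                                  
                                                  
                                                  


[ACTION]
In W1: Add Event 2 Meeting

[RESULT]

     ┃     February 2021      ┃                   
     ┃Mo Tu We Th Fr Sa Su    ┃                   
     ┃ 1  2*  3  4  5  6  7   ┃                   
     ┃ 8  9* 10 11 12 13* 14  ┃                   
     ┃15 16 17 18 19 20 21    ┃                   
     ┃22 23 24 25 26 27 28*   ┃                   
     ┃                        ┃                   
     ┃                        ┃                   
     ┃                        ┃                   
    ┏┃                        ┃━━━━━━┓            
    ┃┃                        ┃      ┃            
    ┠┗━━━━━━━━━━━━━━━━━━━━━━━━┛──────┨            
    ┃          │Next:                ┃            
    ┃          │▓▓                   ┃            
    ┃          │ ▓▓                  ┃            
    ┃          │                     ┃            
    ┃          │                     ┃            
    ┃          │                     ┃            
    ┃          │Score:               ┃            
    ┗━━━━━━━━━━━━━━━━━━━━━━━━━━━━━━━━┛            
                                                  
                                                  
                                                  
                                                  


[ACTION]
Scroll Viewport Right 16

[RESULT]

 ┃     February 2021      ┃                       
 ┃Mo Tu We Th Fr Sa Su    ┃                       
 ┃ 1  2*  3  4  5  6  7   ┃                       
 ┃ 8  9* 10 11 12 13* 14  ┃                       
 ┃15 16 17 18 19 20 21    ┃                       
 ┃22 23 24 25 26 27 28*   ┃                       
 ┃                        ┃                       
 ┃                        ┃                       
 ┃                        ┃                       
┏┃                        ┃━━━━━━┓                
┃┃                        ┃      ┃                
┠┗━━━━━━━━━━━━━━━━━━━━━━━━┛──────┨                
┃          │Next:                ┃                
┃          │▓▓                   ┃                
┃          │ ▓▓                  ┃                
┃          │                     ┃                
┃          │                     ┃                
┃          │                     ┃                
┃          │Score:               ┃                
┗━━━━━━━━━━━━━━━━━━━━━━━━━━━━━━━━┛                
                                                  
                                                  
                                                  
                                                  


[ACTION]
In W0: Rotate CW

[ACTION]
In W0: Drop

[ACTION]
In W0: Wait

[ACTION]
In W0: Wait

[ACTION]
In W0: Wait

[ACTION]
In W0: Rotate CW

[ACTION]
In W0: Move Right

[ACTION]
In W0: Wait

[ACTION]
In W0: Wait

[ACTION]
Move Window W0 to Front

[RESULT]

 ┃     February 2021      ┃                       
 ┃Mo Tu We Th Fr Sa Su    ┃                       
 ┃ 1  2*  3  4  5  6  7   ┃                       
 ┃ 8  9* 10 11 12 13* 14  ┃                       
 ┃15 16 17 18 19 20 21    ┃                       
 ┃22 23 24 25 26 27 28*   ┃                       
 ┃                        ┃                       
 ┃                        ┃                       
 ┃                        ┃                       
┏━━━━━━━━━━━━━━━━━━━━━━━━━━━━━━━━┓                
┃ Tetris                         ┃                
┠────────────────────────────────┨                
┃          │Next:                ┃                
┃          │▓▓                   ┃                
┃          │ ▓▓                  ┃                
┃          │                     ┃                
┃          │                     ┃                
┃          │                     ┃                
┃          │Score:               ┃                
┗━━━━━━━━━━━━━━━━━━━━━━━━━━━━━━━━┛                
                                                  
                                                  
                                                  
                                                  


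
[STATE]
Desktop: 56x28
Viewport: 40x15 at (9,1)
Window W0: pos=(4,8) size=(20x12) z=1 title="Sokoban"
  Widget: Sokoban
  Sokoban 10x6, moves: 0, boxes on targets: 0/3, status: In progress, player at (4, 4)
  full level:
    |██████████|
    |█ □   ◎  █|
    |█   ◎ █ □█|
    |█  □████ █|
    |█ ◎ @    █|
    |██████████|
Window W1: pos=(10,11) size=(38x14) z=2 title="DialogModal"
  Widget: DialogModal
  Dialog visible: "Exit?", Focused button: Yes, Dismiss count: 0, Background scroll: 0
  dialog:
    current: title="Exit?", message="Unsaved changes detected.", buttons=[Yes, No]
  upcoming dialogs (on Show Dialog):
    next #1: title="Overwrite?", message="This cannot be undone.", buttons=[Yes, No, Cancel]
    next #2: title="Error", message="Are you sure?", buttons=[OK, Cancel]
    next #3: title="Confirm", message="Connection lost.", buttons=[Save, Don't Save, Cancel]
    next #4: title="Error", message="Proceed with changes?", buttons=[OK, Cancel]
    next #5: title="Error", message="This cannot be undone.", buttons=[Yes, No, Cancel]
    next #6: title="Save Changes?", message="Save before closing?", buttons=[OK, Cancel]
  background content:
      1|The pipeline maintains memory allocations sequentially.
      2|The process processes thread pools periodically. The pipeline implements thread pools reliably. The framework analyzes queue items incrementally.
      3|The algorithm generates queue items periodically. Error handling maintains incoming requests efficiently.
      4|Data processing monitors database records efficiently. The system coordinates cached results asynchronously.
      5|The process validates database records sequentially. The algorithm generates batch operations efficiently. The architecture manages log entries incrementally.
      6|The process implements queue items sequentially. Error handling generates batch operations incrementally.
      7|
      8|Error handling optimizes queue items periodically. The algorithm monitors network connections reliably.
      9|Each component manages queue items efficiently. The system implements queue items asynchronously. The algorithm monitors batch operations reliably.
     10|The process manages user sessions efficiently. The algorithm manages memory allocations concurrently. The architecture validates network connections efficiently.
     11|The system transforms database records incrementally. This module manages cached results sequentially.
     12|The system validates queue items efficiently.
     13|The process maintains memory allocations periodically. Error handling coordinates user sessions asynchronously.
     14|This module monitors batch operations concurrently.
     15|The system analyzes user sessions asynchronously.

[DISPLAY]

                                        
                                        
                                        
                                        
                                        
                                        
                                        
━━━━━━━━━━━━━━┓                         
oban          ┃                         
──────────────┨                         
█┏━━━━━━━━━━━━━━━━━━━━━━━━━━━━━━━━━━━━┓ 
 ┃ DialogModal                        ┃ 
◎┠────────────────────────────────────┨ 
█┃The pipeline maintains memory alloca┃ 
@┃The process processes thread pools p┃ 


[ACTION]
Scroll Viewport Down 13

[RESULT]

◎┠────────────────────────────────────┨ 
█┃The pipeline maintains memory alloca┃ 
@┃The process processes thread pools p┃ 
█┃The┌───────────────────────────┐ems ┃ 
s┃Dat│           Exit?           │e re┃ 
 ┃The│ Unsaved changes detected. │ecor┃ 
━┃The│         [Yes]  No         │ms s┃ 
 ┃   └───────────────────────────┘    ┃ 
 ┃Error handling optimizes queue items┃ 
 ┃Each component manages queue items e┃ 
 ┃The process manages user sessions ef┃ 
 ┗━━━━━━━━━━━━━━━━━━━━━━━━━━━━━━━━━━━━┛ 
                                        
                                        
                                        


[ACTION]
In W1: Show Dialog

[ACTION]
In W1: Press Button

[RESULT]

◎┠────────────────────────────────────┨ 
█┃The pipeline maintains memory alloca┃ 
@┃The process processes thread pools p┃ 
█┃The algorithm generates queue items ┃ 
s┃Data processing monitors database re┃ 
 ┃The process validates database recor┃ 
━┃The process implements queue items s┃ 
 ┃                                    ┃ 
 ┃Error handling optimizes queue items┃ 
 ┃Each component manages queue items e┃ 
 ┃The process manages user sessions ef┃ 
 ┗━━━━━━━━━━━━━━━━━━━━━━━━━━━━━━━━━━━━┛ 
                                        
                                        
                                        


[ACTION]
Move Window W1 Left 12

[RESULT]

────────────────────────────┨           
line maintains memory alloca┃           
ess processes thread pools p┃           
rithm generates queue items ┃           
cessing monitors database re┃           
ess validates database recor┃           
ess implements queue items s┃           
                            ┃           
ndling optimizes queue items┃           
ponent manages queue items e┃           
ess manages user sessions ef┃           
━━━━━━━━━━━━━━━━━━━━━━━━━━━━┛           
                                        
                                        
                                        


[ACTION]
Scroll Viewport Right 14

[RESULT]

─────────────────────┨                  
intains memory alloca┃                  
cesses thread pools p┃                  
enerates queue items ┃                  
 monitors database re┃                  
idates database recor┃                  
lements queue items s┃                  
                     ┃                  
optimizes queue items┃                  
manages queue items e┃                  
ages user sessions ef┃                  
━━━━━━━━━━━━━━━━━━━━━┛                  
                                        
                                        
                                        


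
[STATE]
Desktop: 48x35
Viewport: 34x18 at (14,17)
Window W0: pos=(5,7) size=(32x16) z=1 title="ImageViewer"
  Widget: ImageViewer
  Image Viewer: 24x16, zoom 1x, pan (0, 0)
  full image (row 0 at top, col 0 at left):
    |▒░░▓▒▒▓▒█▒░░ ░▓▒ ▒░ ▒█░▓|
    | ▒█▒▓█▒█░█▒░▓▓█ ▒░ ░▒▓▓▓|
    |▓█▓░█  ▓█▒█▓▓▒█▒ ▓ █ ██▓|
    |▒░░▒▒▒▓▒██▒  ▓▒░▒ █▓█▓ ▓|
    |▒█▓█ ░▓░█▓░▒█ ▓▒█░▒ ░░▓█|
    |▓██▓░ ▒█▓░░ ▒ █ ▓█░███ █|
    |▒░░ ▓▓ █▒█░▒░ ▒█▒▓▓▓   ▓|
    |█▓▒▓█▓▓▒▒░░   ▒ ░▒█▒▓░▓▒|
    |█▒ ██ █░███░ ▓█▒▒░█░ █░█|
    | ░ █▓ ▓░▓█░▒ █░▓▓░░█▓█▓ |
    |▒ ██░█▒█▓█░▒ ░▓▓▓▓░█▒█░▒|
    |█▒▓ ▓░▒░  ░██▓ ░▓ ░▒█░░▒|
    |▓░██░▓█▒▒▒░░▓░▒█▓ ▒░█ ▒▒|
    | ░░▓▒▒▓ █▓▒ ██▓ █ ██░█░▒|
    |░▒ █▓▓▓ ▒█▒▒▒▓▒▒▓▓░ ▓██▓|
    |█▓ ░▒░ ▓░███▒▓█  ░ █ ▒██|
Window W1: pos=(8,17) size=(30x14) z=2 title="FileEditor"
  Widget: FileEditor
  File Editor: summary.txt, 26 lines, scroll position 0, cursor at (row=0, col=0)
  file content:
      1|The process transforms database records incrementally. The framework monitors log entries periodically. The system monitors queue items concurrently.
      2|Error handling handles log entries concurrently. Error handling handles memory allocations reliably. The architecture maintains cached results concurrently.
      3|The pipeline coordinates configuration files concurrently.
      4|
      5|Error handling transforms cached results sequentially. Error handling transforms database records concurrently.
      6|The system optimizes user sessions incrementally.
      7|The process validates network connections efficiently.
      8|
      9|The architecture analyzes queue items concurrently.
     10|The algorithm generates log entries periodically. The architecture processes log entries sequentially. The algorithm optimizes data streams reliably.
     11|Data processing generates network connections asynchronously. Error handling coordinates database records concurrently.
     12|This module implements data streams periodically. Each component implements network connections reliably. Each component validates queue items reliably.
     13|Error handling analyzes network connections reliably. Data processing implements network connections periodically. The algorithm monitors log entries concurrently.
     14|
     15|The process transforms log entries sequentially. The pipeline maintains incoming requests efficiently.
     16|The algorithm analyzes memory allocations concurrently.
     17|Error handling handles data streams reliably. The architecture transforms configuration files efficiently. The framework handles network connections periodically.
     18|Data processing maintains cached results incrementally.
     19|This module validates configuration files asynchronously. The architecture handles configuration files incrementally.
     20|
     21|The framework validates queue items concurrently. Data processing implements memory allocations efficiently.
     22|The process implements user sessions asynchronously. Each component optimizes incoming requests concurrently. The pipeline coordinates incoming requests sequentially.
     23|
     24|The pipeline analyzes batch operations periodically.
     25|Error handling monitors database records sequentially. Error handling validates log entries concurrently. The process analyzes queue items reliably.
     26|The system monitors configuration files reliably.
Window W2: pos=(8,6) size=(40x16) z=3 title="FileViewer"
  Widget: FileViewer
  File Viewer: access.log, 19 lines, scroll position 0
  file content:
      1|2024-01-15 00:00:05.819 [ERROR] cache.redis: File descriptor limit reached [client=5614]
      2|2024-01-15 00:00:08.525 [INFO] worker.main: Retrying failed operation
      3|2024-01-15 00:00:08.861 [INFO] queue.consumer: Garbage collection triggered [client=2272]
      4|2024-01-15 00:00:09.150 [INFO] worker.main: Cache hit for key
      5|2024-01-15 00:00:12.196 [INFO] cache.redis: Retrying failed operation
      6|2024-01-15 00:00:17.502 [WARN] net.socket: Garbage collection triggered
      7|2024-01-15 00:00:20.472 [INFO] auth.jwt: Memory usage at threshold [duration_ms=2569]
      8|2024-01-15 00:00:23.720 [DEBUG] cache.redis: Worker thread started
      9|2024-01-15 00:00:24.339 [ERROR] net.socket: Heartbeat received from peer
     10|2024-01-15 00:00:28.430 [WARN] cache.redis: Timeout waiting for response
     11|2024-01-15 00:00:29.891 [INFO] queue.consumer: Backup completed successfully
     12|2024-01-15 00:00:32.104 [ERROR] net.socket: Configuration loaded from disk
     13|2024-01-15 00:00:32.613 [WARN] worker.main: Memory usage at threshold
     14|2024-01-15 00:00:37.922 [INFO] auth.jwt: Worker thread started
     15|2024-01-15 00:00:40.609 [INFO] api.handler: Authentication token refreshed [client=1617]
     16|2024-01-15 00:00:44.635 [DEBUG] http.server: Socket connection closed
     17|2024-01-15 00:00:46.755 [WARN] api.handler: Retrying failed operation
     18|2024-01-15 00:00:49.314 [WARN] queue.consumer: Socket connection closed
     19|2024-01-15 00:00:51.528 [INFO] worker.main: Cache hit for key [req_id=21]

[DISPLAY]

01-15 00:00:24.339 [ERROR] net.s░┃
01-15 00:00:28.430 [WARN] cache.░┃
01-15 00:00:29.891 [INFO] queue.░┃
01-15 00:00:32.104 [ERROR] net.s▼┃
━━━━━━━━━━━━━━━━━━━━━━━━━━━━━━━━━┛
ipeline coordinates co░┃          
                      ░┃          
 handling transforms c░┃          
ystem optimizes user s░┃          
rocess validates netwo░┃          
                      ░┃          
rchitecture analyzes q░┃          
lgorithm generates log▼┃          
━━━━━━━━━━━━━━━━━━━━━━━┛          
                                  
                                  
                                  
                                  


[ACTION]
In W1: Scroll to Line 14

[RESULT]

01-15 00:00:24.339 [ERROR] net.s░┃
01-15 00:00:28.430 [WARN] cache.░┃
01-15 00:00:29.891 [INFO] queue.░┃
01-15 00:00:32.104 [ERROR] net.s▼┃
━━━━━━━━━━━━━━━━━━━━━━━━━━━━━━━━━┛
lgorithm analyzes memo░┃          
 handling handles data░┃          
processing maintains c░┃          
module validates confi░┃          
                      ░┃          
ramework validates que█┃          
rocess implements user░┃          
                      ▼┃          
━━━━━━━━━━━━━━━━━━━━━━━┛          
                                  
                                  
                                  
                                  


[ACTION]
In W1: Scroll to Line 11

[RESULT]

01-15 00:00:24.339 [ERROR] net.s░┃
01-15 00:00:28.430 [WARN] cache.░┃
01-15 00:00:29.891 [INFO] queue.░┃
01-15 00:00:32.104 [ERROR] net.s▼┃
━━━━━━━━━━━━━━━━━━━━━━━━━━━━━━━━━┛
 handling analyzes net░┃          
                      ░┃          
rocess transforms log ░┃          
lgorithm analyzes memo░┃          
 handling handles data█┃          
processing maintains c░┃          
module validates confi░┃          
                      ▼┃          
━━━━━━━━━━━━━━━━━━━━━━━┛          
                                  
                                  
                                  
                                  


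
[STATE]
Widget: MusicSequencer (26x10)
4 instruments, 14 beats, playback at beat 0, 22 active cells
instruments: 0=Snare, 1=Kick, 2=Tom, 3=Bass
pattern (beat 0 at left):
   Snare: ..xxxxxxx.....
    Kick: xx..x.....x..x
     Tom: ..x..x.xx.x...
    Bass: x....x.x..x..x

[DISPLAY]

      ▼1234567890123      
 Snare··███████·····      
  Kick██··█·····█··█      
   Tom··█··█·██·█···      
  Bass█····█·█··█··█      
                          
                          
                          
                          
                          


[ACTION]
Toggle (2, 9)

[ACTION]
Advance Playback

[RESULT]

      0▼234567890123      
 Snare··███████·····      
  Kick██··█·····█··█      
   Tom··█··█·████···      
  Bass█····█·█··█··█      
                          
                          
                          
                          
                          


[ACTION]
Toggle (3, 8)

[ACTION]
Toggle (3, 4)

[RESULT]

      0▼234567890123      
 Snare··███████·····      
  Kick██··█·····█··█      
   Tom··█··█·████···      
  Bass█···██·██·█··█      
                          
                          
                          
                          
                          


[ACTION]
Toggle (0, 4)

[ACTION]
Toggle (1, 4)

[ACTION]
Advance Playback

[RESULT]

      01▼34567890123      
 Snare··██·████·····      
  Kick██········█··█      
   Tom··█··█·████···      
  Bass█···██·██·█··█      
                          
                          
                          
                          
                          


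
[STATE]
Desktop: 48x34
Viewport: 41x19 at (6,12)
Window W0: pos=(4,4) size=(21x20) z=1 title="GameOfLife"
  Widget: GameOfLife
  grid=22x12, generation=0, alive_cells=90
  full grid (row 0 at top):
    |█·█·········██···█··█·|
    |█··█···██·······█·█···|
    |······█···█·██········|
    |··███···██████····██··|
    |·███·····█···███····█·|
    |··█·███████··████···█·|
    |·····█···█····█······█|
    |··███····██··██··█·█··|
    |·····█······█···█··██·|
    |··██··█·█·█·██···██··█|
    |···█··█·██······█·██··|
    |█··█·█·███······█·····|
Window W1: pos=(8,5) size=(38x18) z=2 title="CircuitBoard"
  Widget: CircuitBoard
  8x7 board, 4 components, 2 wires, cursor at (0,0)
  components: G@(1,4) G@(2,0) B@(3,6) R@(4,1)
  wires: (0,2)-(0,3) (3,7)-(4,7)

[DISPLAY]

██┃                                    ┃ 
█·┃2   G                               ┃ 
··┃                                    ┃ 
██┃3                           B   ·   ┃ 
··┃                                │   ┃ 
██┃4       R                       ·   ┃ 
·█┃                                    ┃ 
·█┃5                                   ┃ 
  ┃                                    ┃ 
  ┃6                                   ┃ 
  ┗━━━━━━━━━━━━━━━━━━━━━━━━━━━━━━━━━━━━┛ 
━━━━━━━━━━━━━━━━━━┛                      
                                         
                                         
                                         
                                         
                                         
                                         
                                         


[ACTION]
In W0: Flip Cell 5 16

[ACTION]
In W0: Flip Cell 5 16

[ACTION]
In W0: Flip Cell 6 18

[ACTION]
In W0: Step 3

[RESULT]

··┃                                    ┃ 
··┃2   G                               ┃ 
··┃                                    ┃ 
·█┃3                           B   ·   ┃ 
█·┃                                │   ┃ 
██┃4       R                       ·   ┃ 
█·┃                                    ┃ 
··┃5                                   ┃ 
  ┃                                    ┃ 
  ┃6                                   ┃ 
  ┗━━━━━━━━━━━━━━━━━━━━━━━━━━━━━━━━━━━━┛ 
━━━━━━━━━━━━━━━━━━┛                      
                                         
                                         
                                         
                                         
                                         
                                         
                                         


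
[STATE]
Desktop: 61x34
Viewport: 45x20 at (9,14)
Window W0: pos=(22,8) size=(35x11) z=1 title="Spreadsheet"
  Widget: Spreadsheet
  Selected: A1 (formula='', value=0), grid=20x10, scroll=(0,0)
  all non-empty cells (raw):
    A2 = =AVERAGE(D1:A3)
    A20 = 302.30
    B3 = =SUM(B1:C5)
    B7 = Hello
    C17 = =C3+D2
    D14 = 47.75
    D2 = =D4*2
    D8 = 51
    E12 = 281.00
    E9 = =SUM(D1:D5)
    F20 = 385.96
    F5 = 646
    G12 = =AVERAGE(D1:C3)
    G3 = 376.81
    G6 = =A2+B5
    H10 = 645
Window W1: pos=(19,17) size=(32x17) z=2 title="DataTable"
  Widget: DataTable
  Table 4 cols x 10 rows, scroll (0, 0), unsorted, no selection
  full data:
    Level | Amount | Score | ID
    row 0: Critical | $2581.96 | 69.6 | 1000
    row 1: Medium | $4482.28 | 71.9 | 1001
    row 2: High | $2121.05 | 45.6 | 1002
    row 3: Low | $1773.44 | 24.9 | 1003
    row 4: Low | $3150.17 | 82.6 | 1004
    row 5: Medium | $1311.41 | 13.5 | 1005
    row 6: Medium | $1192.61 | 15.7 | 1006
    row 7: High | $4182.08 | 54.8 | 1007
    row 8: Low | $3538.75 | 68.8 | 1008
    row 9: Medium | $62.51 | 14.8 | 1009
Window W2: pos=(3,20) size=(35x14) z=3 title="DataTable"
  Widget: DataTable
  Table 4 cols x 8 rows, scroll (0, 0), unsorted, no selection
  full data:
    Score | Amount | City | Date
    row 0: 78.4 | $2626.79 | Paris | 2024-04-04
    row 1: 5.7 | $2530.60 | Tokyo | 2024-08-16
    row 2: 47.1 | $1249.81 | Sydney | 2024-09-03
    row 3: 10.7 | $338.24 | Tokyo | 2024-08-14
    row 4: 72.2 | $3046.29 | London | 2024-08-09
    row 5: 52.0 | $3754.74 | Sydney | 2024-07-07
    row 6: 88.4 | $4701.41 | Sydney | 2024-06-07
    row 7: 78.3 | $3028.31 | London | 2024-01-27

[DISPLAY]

             ┃  1      [0]       0       0   
             ┃  2 #CIRC!         0       0   
             ┃  3        0#CIRC!         0   
          ┏━━━━━━━━━━━━━━━━━━━━━━━━━━━━━━┓   
          ┃ DataTable                    ┃━━━
          ┠──────────────────────────────┨   
━━━━━━━━━━━━━━━━━━━━━━━━━━━━┓Score│ID    ┃   
Table                       ┃─────┼────  ┃   
────────────────────────────┨69.6 │1000  ┃   
│Amount  │City  │Date       ┃71.9 │1001  ┃   
┼────────┼──────┼────────── ┃45.6 │1002  ┃   
│$2626.79│Paris │2024-04-04 ┃24.9 │1003  ┃   
│$2530.60│Tokyo │2024-08-16 ┃82.6 │1004  ┃   
│$1249.81│Sydney│2024-09-03 ┃13.5 │1005  ┃   
│$338.24 │Tokyo │2024-08-14 ┃15.7 │1006  ┃   
│$3046.29│London│2024-08-09 ┃54.8 │1007  ┃   
│$3754.74│Sydney│2024-07-07 ┃68.8 │1008  ┃   
│$4701.41│Sydney│2024-06-07 ┃14.8 │1009  ┃   
│$3028.31│London│2024-01-27 ┃            ┃   
━━━━━━━━━━━━━━━━━━━━━━━━━━━━┛━━━━━━━━━━━━┛   


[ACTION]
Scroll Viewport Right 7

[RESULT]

      ┃  1      [0]       0       0     ┃    
      ┃  2 #CIRC!         0       0     ┃    
      ┃  3        0#CIRC!         0     ┃    
   ┏━━━━━━━━━━━━━━━━━━━━━━━━━━━━━━┓     ┃    
   ┃ DataTable                    ┃━━━━━┛    
   ┠──────────────────────────────┨          
━━━━━━━━━━━━━━━━━━━━━┓Score│ID    ┃          
                     ┃─────┼────  ┃          
─────────────────────┨69.6 │1000  ┃          
  │City  │Date       ┃71.9 │1001  ┃          
──┼──────┼────────── ┃45.6 │1002  ┃          
79│Paris │2024-04-04 ┃24.9 │1003  ┃          
60│Tokyo │2024-08-16 ┃82.6 │1004  ┃          
81│Sydney│2024-09-03 ┃13.5 │1005  ┃          
4 │Tokyo │2024-08-14 ┃15.7 │1006  ┃          
29│London│2024-08-09 ┃54.8 │1007  ┃          
74│Sydney│2024-07-07 ┃68.8 │1008  ┃          
41│Sydney│2024-06-07 ┃14.8 │1009  ┃          
31│London│2024-01-27 ┃            ┃          
━━━━━━━━━━━━━━━━━━━━━┛━━━━━━━━━━━━┛          


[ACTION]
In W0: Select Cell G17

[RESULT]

      ┃  1        0       0       0     ┃    
      ┃  2 #CIRC!         0       0     ┃    
      ┃  3        0#CIRC!         0     ┃    
   ┏━━━━━━━━━━━━━━━━━━━━━━━━━━━━━━┓     ┃    
   ┃ DataTable                    ┃━━━━━┛    
   ┠──────────────────────────────┨          
━━━━━━━━━━━━━━━━━━━━━┓Score│ID    ┃          
                     ┃─────┼────  ┃          
─────────────────────┨69.6 │1000  ┃          
  │City  │Date       ┃71.9 │1001  ┃          
──┼──────┼────────── ┃45.6 │1002  ┃          
79│Paris │2024-04-04 ┃24.9 │1003  ┃          
60│Tokyo │2024-08-16 ┃82.6 │1004  ┃          
81│Sydney│2024-09-03 ┃13.5 │1005  ┃          
4 │Tokyo │2024-08-14 ┃15.7 │1006  ┃          
29│London│2024-08-09 ┃54.8 │1007  ┃          
74│Sydney│2024-07-07 ┃68.8 │1008  ┃          
41│Sydney│2024-06-07 ┃14.8 │1009  ┃          
31│London│2024-01-27 ┃            ┃          
━━━━━━━━━━━━━━━━━━━━━┛━━━━━━━━━━━━┛          


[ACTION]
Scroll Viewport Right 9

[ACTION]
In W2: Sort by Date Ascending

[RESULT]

      ┃  1        0       0       0     ┃    
      ┃  2 #CIRC!         0       0     ┃    
      ┃  3        0#CIRC!         0     ┃    
   ┏━━━━━━━━━━━━━━━━━━━━━━━━━━━━━━┓     ┃    
   ┃ DataTable                    ┃━━━━━┛    
   ┠──────────────────────────────┨          
━━━━━━━━━━━━━━━━━━━━━┓Score│ID    ┃          
                     ┃─────┼────  ┃          
─────────────────────┨69.6 │1000  ┃          
  │City  │Date     ▲ ┃71.9 │1001  ┃          
──┼──────┼────────── ┃45.6 │1002  ┃          
31│London│2024-01-27 ┃24.9 │1003  ┃          
79│Paris │2024-04-04 ┃82.6 │1004  ┃          
41│Sydney│2024-06-07 ┃13.5 │1005  ┃          
74│Sydney│2024-07-07 ┃15.7 │1006  ┃          
29│London│2024-08-09 ┃54.8 │1007  ┃          
4 │Tokyo │2024-08-14 ┃68.8 │1008  ┃          
60│Tokyo │2024-08-16 ┃14.8 │1009  ┃          
81│Sydney│2024-09-03 ┃            ┃          
━━━━━━━━━━━━━━━━━━━━━┛━━━━━━━━━━━━┛          


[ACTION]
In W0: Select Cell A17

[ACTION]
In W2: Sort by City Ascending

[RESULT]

      ┃  1        0       0       0     ┃    
      ┃  2 #CIRC!         0       0     ┃    
      ┃  3        0#CIRC!         0     ┃    
   ┏━━━━━━━━━━━━━━━━━━━━━━━━━━━━━━┓     ┃    
   ┃ DataTable                    ┃━━━━━┛    
   ┠──────────────────────────────┨          
━━━━━━━━━━━━━━━━━━━━━┓Score│ID    ┃          
                     ┃─────┼────  ┃          
─────────────────────┨69.6 │1000  ┃          
  │City ▲│Date       ┃71.9 │1001  ┃          
──┼──────┼────────── ┃45.6 │1002  ┃          
31│London│2024-01-27 ┃24.9 │1003  ┃          
29│London│2024-08-09 ┃82.6 │1004  ┃          
79│Paris │2024-04-04 ┃13.5 │1005  ┃          
41│Sydney│2024-06-07 ┃15.7 │1006  ┃          
74│Sydney│2024-07-07 ┃54.8 │1007  ┃          
81│Sydney│2024-09-03 ┃68.8 │1008  ┃          
4 │Tokyo │2024-08-14 ┃14.8 │1009  ┃          
60│Tokyo │2024-08-16 ┃            ┃          
━━━━━━━━━━━━━━━━━━━━━┛━━━━━━━━━━━━┛          
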